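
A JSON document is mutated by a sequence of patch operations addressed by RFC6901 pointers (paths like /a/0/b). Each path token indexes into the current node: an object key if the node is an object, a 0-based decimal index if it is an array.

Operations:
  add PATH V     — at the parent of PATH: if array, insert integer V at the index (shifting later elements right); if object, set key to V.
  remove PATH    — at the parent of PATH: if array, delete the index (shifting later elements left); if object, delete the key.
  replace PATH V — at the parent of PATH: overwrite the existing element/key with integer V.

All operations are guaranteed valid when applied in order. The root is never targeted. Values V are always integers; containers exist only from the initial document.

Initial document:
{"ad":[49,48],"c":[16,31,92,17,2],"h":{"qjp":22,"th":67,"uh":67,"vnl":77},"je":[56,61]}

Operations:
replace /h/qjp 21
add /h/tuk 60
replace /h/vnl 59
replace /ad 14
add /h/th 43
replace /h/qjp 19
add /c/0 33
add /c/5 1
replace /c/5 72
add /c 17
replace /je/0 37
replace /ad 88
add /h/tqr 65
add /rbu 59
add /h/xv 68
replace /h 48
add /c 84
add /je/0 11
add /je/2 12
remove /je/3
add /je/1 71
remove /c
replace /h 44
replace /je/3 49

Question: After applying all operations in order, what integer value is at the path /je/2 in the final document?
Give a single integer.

Answer: 37

Derivation:
After op 1 (replace /h/qjp 21): {"ad":[49,48],"c":[16,31,92,17,2],"h":{"qjp":21,"th":67,"uh":67,"vnl":77},"je":[56,61]}
After op 2 (add /h/tuk 60): {"ad":[49,48],"c":[16,31,92,17,2],"h":{"qjp":21,"th":67,"tuk":60,"uh":67,"vnl":77},"je":[56,61]}
After op 3 (replace /h/vnl 59): {"ad":[49,48],"c":[16,31,92,17,2],"h":{"qjp":21,"th":67,"tuk":60,"uh":67,"vnl":59},"je":[56,61]}
After op 4 (replace /ad 14): {"ad":14,"c":[16,31,92,17,2],"h":{"qjp":21,"th":67,"tuk":60,"uh":67,"vnl":59},"je":[56,61]}
After op 5 (add /h/th 43): {"ad":14,"c":[16,31,92,17,2],"h":{"qjp":21,"th":43,"tuk":60,"uh":67,"vnl":59},"je":[56,61]}
After op 6 (replace /h/qjp 19): {"ad":14,"c":[16,31,92,17,2],"h":{"qjp":19,"th":43,"tuk":60,"uh":67,"vnl":59},"je":[56,61]}
After op 7 (add /c/0 33): {"ad":14,"c":[33,16,31,92,17,2],"h":{"qjp":19,"th":43,"tuk":60,"uh":67,"vnl":59},"je":[56,61]}
After op 8 (add /c/5 1): {"ad":14,"c":[33,16,31,92,17,1,2],"h":{"qjp":19,"th":43,"tuk":60,"uh":67,"vnl":59},"je":[56,61]}
After op 9 (replace /c/5 72): {"ad":14,"c":[33,16,31,92,17,72,2],"h":{"qjp":19,"th":43,"tuk":60,"uh":67,"vnl":59},"je":[56,61]}
After op 10 (add /c 17): {"ad":14,"c":17,"h":{"qjp":19,"th":43,"tuk":60,"uh":67,"vnl":59},"je":[56,61]}
After op 11 (replace /je/0 37): {"ad":14,"c":17,"h":{"qjp":19,"th":43,"tuk":60,"uh":67,"vnl":59},"je":[37,61]}
After op 12 (replace /ad 88): {"ad":88,"c":17,"h":{"qjp":19,"th":43,"tuk":60,"uh":67,"vnl":59},"je":[37,61]}
After op 13 (add /h/tqr 65): {"ad":88,"c":17,"h":{"qjp":19,"th":43,"tqr":65,"tuk":60,"uh":67,"vnl":59},"je":[37,61]}
After op 14 (add /rbu 59): {"ad":88,"c":17,"h":{"qjp":19,"th":43,"tqr":65,"tuk":60,"uh":67,"vnl":59},"je":[37,61],"rbu":59}
After op 15 (add /h/xv 68): {"ad":88,"c":17,"h":{"qjp":19,"th":43,"tqr":65,"tuk":60,"uh":67,"vnl":59,"xv":68},"je":[37,61],"rbu":59}
After op 16 (replace /h 48): {"ad":88,"c":17,"h":48,"je":[37,61],"rbu":59}
After op 17 (add /c 84): {"ad":88,"c":84,"h":48,"je":[37,61],"rbu":59}
After op 18 (add /je/0 11): {"ad":88,"c":84,"h":48,"je":[11,37,61],"rbu":59}
After op 19 (add /je/2 12): {"ad":88,"c":84,"h":48,"je":[11,37,12,61],"rbu":59}
After op 20 (remove /je/3): {"ad":88,"c":84,"h":48,"je":[11,37,12],"rbu":59}
After op 21 (add /je/1 71): {"ad":88,"c":84,"h":48,"je":[11,71,37,12],"rbu":59}
After op 22 (remove /c): {"ad":88,"h":48,"je":[11,71,37,12],"rbu":59}
After op 23 (replace /h 44): {"ad":88,"h":44,"je":[11,71,37,12],"rbu":59}
After op 24 (replace /je/3 49): {"ad":88,"h":44,"je":[11,71,37,49],"rbu":59}
Value at /je/2: 37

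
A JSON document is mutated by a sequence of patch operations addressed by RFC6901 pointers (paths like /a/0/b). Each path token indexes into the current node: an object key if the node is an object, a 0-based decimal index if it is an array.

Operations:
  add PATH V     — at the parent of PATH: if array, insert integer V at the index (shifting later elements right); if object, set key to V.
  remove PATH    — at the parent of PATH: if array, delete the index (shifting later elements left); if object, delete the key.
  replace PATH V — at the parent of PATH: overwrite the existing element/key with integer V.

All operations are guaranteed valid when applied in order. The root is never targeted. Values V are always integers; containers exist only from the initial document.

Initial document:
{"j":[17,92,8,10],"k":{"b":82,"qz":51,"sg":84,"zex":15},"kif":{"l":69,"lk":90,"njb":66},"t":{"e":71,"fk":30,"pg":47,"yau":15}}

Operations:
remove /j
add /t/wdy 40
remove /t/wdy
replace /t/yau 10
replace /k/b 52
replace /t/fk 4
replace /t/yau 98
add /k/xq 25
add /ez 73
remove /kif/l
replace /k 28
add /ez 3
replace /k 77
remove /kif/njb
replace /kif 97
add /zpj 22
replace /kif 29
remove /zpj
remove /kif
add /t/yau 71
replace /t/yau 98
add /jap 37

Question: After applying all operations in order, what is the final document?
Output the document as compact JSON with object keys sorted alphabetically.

Answer: {"ez":3,"jap":37,"k":77,"t":{"e":71,"fk":4,"pg":47,"yau":98}}

Derivation:
After op 1 (remove /j): {"k":{"b":82,"qz":51,"sg":84,"zex":15},"kif":{"l":69,"lk":90,"njb":66},"t":{"e":71,"fk":30,"pg":47,"yau":15}}
After op 2 (add /t/wdy 40): {"k":{"b":82,"qz":51,"sg":84,"zex":15},"kif":{"l":69,"lk":90,"njb":66},"t":{"e":71,"fk":30,"pg":47,"wdy":40,"yau":15}}
After op 3 (remove /t/wdy): {"k":{"b":82,"qz":51,"sg":84,"zex":15},"kif":{"l":69,"lk":90,"njb":66},"t":{"e":71,"fk":30,"pg":47,"yau":15}}
After op 4 (replace /t/yau 10): {"k":{"b":82,"qz":51,"sg":84,"zex":15},"kif":{"l":69,"lk":90,"njb":66},"t":{"e":71,"fk":30,"pg":47,"yau":10}}
After op 5 (replace /k/b 52): {"k":{"b":52,"qz":51,"sg":84,"zex":15},"kif":{"l":69,"lk":90,"njb":66},"t":{"e":71,"fk":30,"pg":47,"yau":10}}
After op 6 (replace /t/fk 4): {"k":{"b":52,"qz":51,"sg":84,"zex":15},"kif":{"l":69,"lk":90,"njb":66},"t":{"e":71,"fk":4,"pg":47,"yau":10}}
After op 7 (replace /t/yau 98): {"k":{"b":52,"qz":51,"sg":84,"zex":15},"kif":{"l":69,"lk":90,"njb":66},"t":{"e":71,"fk":4,"pg":47,"yau":98}}
After op 8 (add /k/xq 25): {"k":{"b":52,"qz":51,"sg":84,"xq":25,"zex":15},"kif":{"l":69,"lk":90,"njb":66},"t":{"e":71,"fk":4,"pg":47,"yau":98}}
After op 9 (add /ez 73): {"ez":73,"k":{"b":52,"qz":51,"sg":84,"xq":25,"zex":15},"kif":{"l":69,"lk":90,"njb":66},"t":{"e":71,"fk":4,"pg":47,"yau":98}}
After op 10 (remove /kif/l): {"ez":73,"k":{"b":52,"qz":51,"sg":84,"xq":25,"zex":15},"kif":{"lk":90,"njb":66},"t":{"e":71,"fk":4,"pg":47,"yau":98}}
After op 11 (replace /k 28): {"ez":73,"k":28,"kif":{"lk":90,"njb":66},"t":{"e":71,"fk":4,"pg":47,"yau":98}}
After op 12 (add /ez 3): {"ez":3,"k":28,"kif":{"lk":90,"njb":66},"t":{"e":71,"fk":4,"pg":47,"yau":98}}
After op 13 (replace /k 77): {"ez":3,"k":77,"kif":{"lk":90,"njb":66},"t":{"e":71,"fk":4,"pg":47,"yau":98}}
After op 14 (remove /kif/njb): {"ez":3,"k":77,"kif":{"lk":90},"t":{"e":71,"fk":4,"pg":47,"yau":98}}
After op 15 (replace /kif 97): {"ez":3,"k":77,"kif":97,"t":{"e":71,"fk":4,"pg":47,"yau":98}}
After op 16 (add /zpj 22): {"ez":3,"k":77,"kif":97,"t":{"e":71,"fk":4,"pg":47,"yau":98},"zpj":22}
After op 17 (replace /kif 29): {"ez":3,"k":77,"kif":29,"t":{"e":71,"fk":4,"pg":47,"yau":98},"zpj":22}
After op 18 (remove /zpj): {"ez":3,"k":77,"kif":29,"t":{"e":71,"fk":4,"pg":47,"yau":98}}
After op 19 (remove /kif): {"ez":3,"k":77,"t":{"e":71,"fk":4,"pg":47,"yau":98}}
After op 20 (add /t/yau 71): {"ez":3,"k":77,"t":{"e":71,"fk":4,"pg":47,"yau":71}}
After op 21 (replace /t/yau 98): {"ez":3,"k":77,"t":{"e":71,"fk":4,"pg":47,"yau":98}}
After op 22 (add /jap 37): {"ez":3,"jap":37,"k":77,"t":{"e":71,"fk":4,"pg":47,"yau":98}}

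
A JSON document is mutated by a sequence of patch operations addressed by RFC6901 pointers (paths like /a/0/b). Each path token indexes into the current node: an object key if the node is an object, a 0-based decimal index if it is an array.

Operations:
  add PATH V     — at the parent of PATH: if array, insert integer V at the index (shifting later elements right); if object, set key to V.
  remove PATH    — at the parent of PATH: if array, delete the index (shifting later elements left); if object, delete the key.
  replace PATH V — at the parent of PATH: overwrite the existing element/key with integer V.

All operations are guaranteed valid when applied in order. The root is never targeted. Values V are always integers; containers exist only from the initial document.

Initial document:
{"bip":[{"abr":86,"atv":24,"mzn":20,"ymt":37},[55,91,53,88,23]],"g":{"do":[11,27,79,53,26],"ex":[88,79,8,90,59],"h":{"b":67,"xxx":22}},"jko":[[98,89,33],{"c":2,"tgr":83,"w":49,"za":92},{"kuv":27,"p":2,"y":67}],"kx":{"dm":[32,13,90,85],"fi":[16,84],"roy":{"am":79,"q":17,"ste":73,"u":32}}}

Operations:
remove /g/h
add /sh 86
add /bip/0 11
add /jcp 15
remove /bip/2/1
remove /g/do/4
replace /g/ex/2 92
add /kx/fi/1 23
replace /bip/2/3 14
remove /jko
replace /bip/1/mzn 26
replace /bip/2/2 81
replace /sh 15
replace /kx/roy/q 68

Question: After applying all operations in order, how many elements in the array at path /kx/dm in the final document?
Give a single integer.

Answer: 4

Derivation:
After op 1 (remove /g/h): {"bip":[{"abr":86,"atv":24,"mzn":20,"ymt":37},[55,91,53,88,23]],"g":{"do":[11,27,79,53,26],"ex":[88,79,8,90,59]},"jko":[[98,89,33],{"c":2,"tgr":83,"w":49,"za":92},{"kuv":27,"p":2,"y":67}],"kx":{"dm":[32,13,90,85],"fi":[16,84],"roy":{"am":79,"q":17,"ste":73,"u":32}}}
After op 2 (add /sh 86): {"bip":[{"abr":86,"atv":24,"mzn":20,"ymt":37},[55,91,53,88,23]],"g":{"do":[11,27,79,53,26],"ex":[88,79,8,90,59]},"jko":[[98,89,33],{"c":2,"tgr":83,"w":49,"za":92},{"kuv":27,"p":2,"y":67}],"kx":{"dm":[32,13,90,85],"fi":[16,84],"roy":{"am":79,"q":17,"ste":73,"u":32}},"sh":86}
After op 3 (add /bip/0 11): {"bip":[11,{"abr":86,"atv":24,"mzn":20,"ymt":37},[55,91,53,88,23]],"g":{"do":[11,27,79,53,26],"ex":[88,79,8,90,59]},"jko":[[98,89,33],{"c":2,"tgr":83,"w":49,"za":92},{"kuv":27,"p":2,"y":67}],"kx":{"dm":[32,13,90,85],"fi":[16,84],"roy":{"am":79,"q":17,"ste":73,"u":32}},"sh":86}
After op 4 (add /jcp 15): {"bip":[11,{"abr":86,"atv":24,"mzn":20,"ymt":37},[55,91,53,88,23]],"g":{"do":[11,27,79,53,26],"ex":[88,79,8,90,59]},"jcp":15,"jko":[[98,89,33],{"c":2,"tgr":83,"w":49,"za":92},{"kuv":27,"p":2,"y":67}],"kx":{"dm":[32,13,90,85],"fi":[16,84],"roy":{"am":79,"q":17,"ste":73,"u":32}},"sh":86}
After op 5 (remove /bip/2/1): {"bip":[11,{"abr":86,"atv":24,"mzn":20,"ymt":37},[55,53,88,23]],"g":{"do":[11,27,79,53,26],"ex":[88,79,8,90,59]},"jcp":15,"jko":[[98,89,33],{"c":2,"tgr":83,"w":49,"za":92},{"kuv":27,"p":2,"y":67}],"kx":{"dm":[32,13,90,85],"fi":[16,84],"roy":{"am":79,"q":17,"ste":73,"u":32}},"sh":86}
After op 6 (remove /g/do/4): {"bip":[11,{"abr":86,"atv":24,"mzn":20,"ymt":37},[55,53,88,23]],"g":{"do":[11,27,79,53],"ex":[88,79,8,90,59]},"jcp":15,"jko":[[98,89,33],{"c":2,"tgr":83,"w":49,"za":92},{"kuv":27,"p":2,"y":67}],"kx":{"dm":[32,13,90,85],"fi":[16,84],"roy":{"am":79,"q":17,"ste":73,"u":32}},"sh":86}
After op 7 (replace /g/ex/2 92): {"bip":[11,{"abr":86,"atv":24,"mzn":20,"ymt":37},[55,53,88,23]],"g":{"do":[11,27,79,53],"ex":[88,79,92,90,59]},"jcp":15,"jko":[[98,89,33],{"c":2,"tgr":83,"w":49,"za":92},{"kuv":27,"p":2,"y":67}],"kx":{"dm":[32,13,90,85],"fi":[16,84],"roy":{"am":79,"q":17,"ste":73,"u":32}},"sh":86}
After op 8 (add /kx/fi/1 23): {"bip":[11,{"abr":86,"atv":24,"mzn":20,"ymt":37},[55,53,88,23]],"g":{"do":[11,27,79,53],"ex":[88,79,92,90,59]},"jcp":15,"jko":[[98,89,33],{"c":2,"tgr":83,"w":49,"za":92},{"kuv":27,"p":2,"y":67}],"kx":{"dm":[32,13,90,85],"fi":[16,23,84],"roy":{"am":79,"q":17,"ste":73,"u":32}},"sh":86}
After op 9 (replace /bip/2/3 14): {"bip":[11,{"abr":86,"atv":24,"mzn":20,"ymt":37},[55,53,88,14]],"g":{"do":[11,27,79,53],"ex":[88,79,92,90,59]},"jcp":15,"jko":[[98,89,33],{"c":2,"tgr":83,"w":49,"za":92},{"kuv":27,"p":2,"y":67}],"kx":{"dm":[32,13,90,85],"fi":[16,23,84],"roy":{"am":79,"q":17,"ste":73,"u":32}},"sh":86}
After op 10 (remove /jko): {"bip":[11,{"abr":86,"atv":24,"mzn":20,"ymt":37},[55,53,88,14]],"g":{"do":[11,27,79,53],"ex":[88,79,92,90,59]},"jcp":15,"kx":{"dm":[32,13,90,85],"fi":[16,23,84],"roy":{"am":79,"q":17,"ste":73,"u":32}},"sh":86}
After op 11 (replace /bip/1/mzn 26): {"bip":[11,{"abr":86,"atv":24,"mzn":26,"ymt":37},[55,53,88,14]],"g":{"do":[11,27,79,53],"ex":[88,79,92,90,59]},"jcp":15,"kx":{"dm":[32,13,90,85],"fi":[16,23,84],"roy":{"am":79,"q":17,"ste":73,"u":32}},"sh":86}
After op 12 (replace /bip/2/2 81): {"bip":[11,{"abr":86,"atv":24,"mzn":26,"ymt":37},[55,53,81,14]],"g":{"do":[11,27,79,53],"ex":[88,79,92,90,59]},"jcp":15,"kx":{"dm":[32,13,90,85],"fi":[16,23,84],"roy":{"am":79,"q":17,"ste":73,"u":32}},"sh":86}
After op 13 (replace /sh 15): {"bip":[11,{"abr":86,"atv":24,"mzn":26,"ymt":37},[55,53,81,14]],"g":{"do":[11,27,79,53],"ex":[88,79,92,90,59]},"jcp":15,"kx":{"dm":[32,13,90,85],"fi":[16,23,84],"roy":{"am":79,"q":17,"ste":73,"u":32}},"sh":15}
After op 14 (replace /kx/roy/q 68): {"bip":[11,{"abr":86,"atv":24,"mzn":26,"ymt":37},[55,53,81,14]],"g":{"do":[11,27,79,53],"ex":[88,79,92,90,59]},"jcp":15,"kx":{"dm":[32,13,90,85],"fi":[16,23,84],"roy":{"am":79,"q":68,"ste":73,"u":32}},"sh":15}
Size at path /kx/dm: 4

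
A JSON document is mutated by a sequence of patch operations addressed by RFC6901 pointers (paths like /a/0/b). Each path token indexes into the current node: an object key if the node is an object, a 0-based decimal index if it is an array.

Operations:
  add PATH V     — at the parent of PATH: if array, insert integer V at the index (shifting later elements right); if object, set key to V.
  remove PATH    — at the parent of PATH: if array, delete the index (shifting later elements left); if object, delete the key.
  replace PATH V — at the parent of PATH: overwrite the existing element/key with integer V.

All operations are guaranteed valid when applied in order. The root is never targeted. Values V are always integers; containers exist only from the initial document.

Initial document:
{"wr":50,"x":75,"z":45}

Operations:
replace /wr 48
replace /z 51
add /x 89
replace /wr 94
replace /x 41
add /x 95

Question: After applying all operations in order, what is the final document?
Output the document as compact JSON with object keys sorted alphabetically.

After op 1 (replace /wr 48): {"wr":48,"x":75,"z":45}
After op 2 (replace /z 51): {"wr":48,"x":75,"z":51}
After op 3 (add /x 89): {"wr":48,"x":89,"z":51}
After op 4 (replace /wr 94): {"wr":94,"x":89,"z":51}
After op 5 (replace /x 41): {"wr":94,"x":41,"z":51}
After op 6 (add /x 95): {"wr":94,"x":95,"z":51}

Answer: {"wr":94,"x":95,"z":51}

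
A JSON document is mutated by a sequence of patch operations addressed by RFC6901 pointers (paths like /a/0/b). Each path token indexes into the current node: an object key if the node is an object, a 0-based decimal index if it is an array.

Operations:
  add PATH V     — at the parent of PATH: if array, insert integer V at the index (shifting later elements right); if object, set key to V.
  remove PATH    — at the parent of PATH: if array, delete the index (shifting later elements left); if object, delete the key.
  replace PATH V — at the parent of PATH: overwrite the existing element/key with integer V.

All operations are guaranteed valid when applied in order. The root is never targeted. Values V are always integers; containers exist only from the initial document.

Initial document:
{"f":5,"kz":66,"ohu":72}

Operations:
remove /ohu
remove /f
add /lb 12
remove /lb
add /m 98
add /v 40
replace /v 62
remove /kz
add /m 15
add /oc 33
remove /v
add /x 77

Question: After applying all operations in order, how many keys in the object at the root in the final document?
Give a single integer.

After op 1 (remove /ohu): {"f":5,"kz":66}
After op 2 (remove /f): {"kz":66}
After op 3 (add /lb 12): {"kz":66,"lb":12}
After op 4 (remove /lb): {"kz":66}
After op 5 (add /m 98): {"kz":66,"m":98}
After op 6 (add /v 40): {"kz":66,"m":98,"v":40}
After op 7 (replace /v 62): {"kz":66,"m":98,"v":62}
After op 8 (remove /kz): {"m":98,"v":62}
After op 9 (add /m 15): {"m":15,"v":62}
After op 10 (add /oc 33): {"m":15,"oc":33,"v":62}
After op 11 (remove /v): {"m":15,"oc":33}
After op 12 (add /x 77): {"m":15,"oc":33,"x":77}
Size at the root: 3

Answer: 3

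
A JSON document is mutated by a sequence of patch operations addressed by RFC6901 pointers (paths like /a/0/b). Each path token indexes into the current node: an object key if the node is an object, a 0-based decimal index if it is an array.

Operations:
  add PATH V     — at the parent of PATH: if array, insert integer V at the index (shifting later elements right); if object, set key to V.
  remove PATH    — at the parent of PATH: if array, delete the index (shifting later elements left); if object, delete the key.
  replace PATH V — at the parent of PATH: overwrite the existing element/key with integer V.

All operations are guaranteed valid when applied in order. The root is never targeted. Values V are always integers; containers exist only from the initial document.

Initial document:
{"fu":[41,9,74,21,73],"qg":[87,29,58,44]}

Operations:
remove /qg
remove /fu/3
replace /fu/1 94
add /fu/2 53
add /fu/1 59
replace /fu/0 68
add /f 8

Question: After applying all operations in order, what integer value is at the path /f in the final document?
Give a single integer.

After op 1 (remove /qg): {"fu":[41,9,74,21,73]}
After op 2 (remove /fu/3): {"fu":[41,9,74,73]}
After op 3 (replace /fu/1 94): {"fu":[41,94,74,73]}
After op 4 (add /fu/2 53): {"fu":[41,94,53,74,73]}
After op 5 (add /fu/1 59): {"fu":[41,59,94,53,74,73]}
After op 6 (replace /fu/0 68): {"fu":[68,59,94,53,74,73]}
After op 7 (add /f 8): {"f":8,"fu":[68,59,94,53,74,73]}
Value at /f: 8

Answer: 8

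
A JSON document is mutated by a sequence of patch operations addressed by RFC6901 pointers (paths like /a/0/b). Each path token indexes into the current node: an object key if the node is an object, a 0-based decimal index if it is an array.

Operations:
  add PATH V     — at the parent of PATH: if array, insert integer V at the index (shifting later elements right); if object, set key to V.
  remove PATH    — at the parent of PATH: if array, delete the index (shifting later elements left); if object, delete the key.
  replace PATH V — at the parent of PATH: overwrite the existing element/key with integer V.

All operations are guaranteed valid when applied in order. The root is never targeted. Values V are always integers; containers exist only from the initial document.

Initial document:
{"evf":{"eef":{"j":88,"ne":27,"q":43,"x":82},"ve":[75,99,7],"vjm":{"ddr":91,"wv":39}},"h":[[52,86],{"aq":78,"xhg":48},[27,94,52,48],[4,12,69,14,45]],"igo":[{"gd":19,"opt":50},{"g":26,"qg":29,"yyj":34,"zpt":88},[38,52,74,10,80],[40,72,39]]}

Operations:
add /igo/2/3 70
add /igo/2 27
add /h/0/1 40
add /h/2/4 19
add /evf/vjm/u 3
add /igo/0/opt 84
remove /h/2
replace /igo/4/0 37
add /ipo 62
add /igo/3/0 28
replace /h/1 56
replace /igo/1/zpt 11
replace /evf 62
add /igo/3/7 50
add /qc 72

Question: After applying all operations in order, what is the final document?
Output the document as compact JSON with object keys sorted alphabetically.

After op 1 (add /igo/2/3 70): {"evf":{"eef":{"j":88,"ne":27,"q":43,"x":82},"ve":[75,99,7],"vjm":{"ddr":91,"wv":39}},"h":[[52,86],{"aq":78,"xhg":48},[27,94,52,48],[4,12,69,14,45]],"igo":[{"gd":19,"opt":50},{"g":26,"qg":29,"yyj":34,"zpt":88},[38,52,74,70,10,80],[40,72,39]]}
After op 2 (add /igo/2 27): {"evf":{"eef":{"j":88,"ne":27,"q":43,"x":82},"ve":[75,99,7],"vjm":{"ddr":91,"wv":39}},"h":[[52,86],{"aq":78,"xhg":48},[27,94,52,48],[4,12,69,14,45]],"igo":[{"gd":19,"opt":50},{"g":26,"qg":29,"yyj":34,"zpt":88},27,[38,52,74,70,10,80],[40,72,39]]}
After op 3 (add /h/0/1 40): {"evf":{"eef":{"j":88,"ne":27,"q":43,"x":82},"ve":[75,99,7],"vjm":{"ddr":91,"wv":39}},"h":[[52,40,86],{"aq":78,"xhg":48},[27,94,52,48],[4,12,69,14,45]],"igo":[{"gd":19,"opt":50},{"g":26,"qg":29,"yyj":34,"zpt":88},27,[38,52,74,70,10,80],[40,72,39]]}
After op 4 (add /h/2/4 19): {"evf":{"eef":{"j":88,"ne":27,"q":43,"x":82},"ve":[75,99,7],"vjm":{"ddr":91,"wv":39}},"h":[[52,40,86],{"aq":78,"xhg":48},[27,94,52,48,19],[4,12,69,14,45]],"igo":[{"gd":19,"opt":50},{"g":26,"qg":29,"yyj":34,"zpt":88},27,[38,52,74,70,10,80],[40,72,39]]}
After op 5 (add /evf/vjm/u 3): {"evf":{"eef":{"j":88,"ne":27,"q":43,"x":82},"ve":[75,99,7],"vjm":{"ddr":91,"u":3,"wv":39}},"h":[[52,40,86],{"aq":78,"xhg":48},[27,94,52,48,19],[4,12,69,14,45]],"igo":[{"gd":19,"opt":50},{"g":26,"qg":29,"yyj":34,"zpt":88},27,[38,52,74,70,10,80],[40,72,39]]}
After op 6 (add /igo/0/opt 84): {"evf":{"eef":{"j":88,"ne":27,"q":43,"x":82},"ve":[75,99,7],"vjm":{"ddr":91,"u":3,"wv":39}},"h":[[52,40,86],{"aq":78,"xhg":48},[27,94,52,48,19],[4,12,69,14,45]],"igo":[{"gd":19,"opt":84},{"g":26,"qg":29,"yyj":34,"zpt":88},27,[38,52,74,70,10,80],[40,72,39]]}
After op 7 (remove /h/2): {"evf":{"eef":{"j":88,"ne":27,"q":43,"x":82},"ve":[75,99,7],"vjm":{"ddr":91,"u":3,"wv":39}},"h":[[52,40,86],{"aq":78,"xhg":48},[4,12,69,14,45]],"igo":[{"gd":19,"opt":84},{"g":26,"qg":29,"yyj":34,"zpt":88},27,[38,52,74,70,10,80],[40,72,39]]}
After op 8 (replace /igo/4/0 37): {"evf":{"eef":{"j":88,"ne":27,"q":43,"x":82},"ve":[75,99,7],"vjm":{"ddr":91,"u":3,"wv":39}},"h":[[52,40,86],{"aq":78,"xhg":48},[4,12,69,14,45]],"igo":[{"gd":19,"opt":84},{"g":26,"qg":29,"yyj":34,"zpt":88},27,[38,52,74,70,10,80],[37,72,39]]}
After op 9 (add /ipo 62): {"evf":{"eef":{"j":88,"ne":27,"q":43,"x":82},"ve":[75,99,7],"vjm":{"ddr":91,"u":3,"wv":39}},"h":[[52,40,86],{"aq":78,"xhg":48},[4,12,69,14,45]],"igo":[{"gd":19,"opt":84},{"g":26,"qg":29,"yyj":34,"zpt":88},27,[38,52,74,70,10,80],[37,72,39]],"ipo":62}
After op 10 (add /igo/3/0 28): {"evf":{"eef":{"j":88,"ne":27,"q":43,"x":82},"ve":[75,99,7],"vjm":{"ddr":91,"u":3,"wv":39}},"h":[[52,40,86],{"aq":78,"xhg":48},[4,12,69,14,45]],"igo":[{"gd":19,"opt":84},{"g":26,"qg":29,"yyj":34,"zpt":88},27,[28,38,52,74,70,10,80],[37,72,39]],"ipo":62}
After op 11 (replace /h/1 56): {"evf":{"eef":{"j":88,"ne":27,"q":43,"x":82},"ve":[75,99,7],"vjm":{"ddr":91,"u":3,"wv":39}},"h":[[52,40,86],56,[4,12,69,14,45]],"igo":[{"gd":19,"opt":84},{"g":26,"qg":29,"yyj":34,"zpt":88},27,[28,38,52,74,70,10,80],[37,72,39]],"ipo":62}
After op 12 (replace /igo/1/zpt 11): {"evf":{"eef":{"j":88,"ne":27,"q":43,"x":82},"ve":[75,99,7],"vjm":{"ddr":91,"u":3,"wv":39}},"h":[[52,40,86],56,[4,12,69,14,45]],"igo":[{"gd":19,"opt":84},{"g":26,"qg":29,"yyj":34,"zpt":11},27,[28,38,52,74,70,10,80],[37,72,39]],"ipo":62}
After op 13 (replace /evf 62): {"evf":62,"h":[[52,40,86],56,[4,12,69,14,45]],"igo":[{"gd":19,"opt":84},{"g":26,"qg":29,"yyj":34,"zpt":11},27,[28,38,52,74,70,10,80],[37,72,39]],"ipo":62}
After op 14 (add /igo/3/7 50): {"evf":62,"h":[[52,40,86],56,[4,12,69,14,45]],"igo":[{"gd":19,"opt":84},{"g":26,"qg":29,"yyj":34,"zpt":11},27,[28,38,52,74,70,10,80,50],[37,72,39]],"ipo":62}
After op 15 (add /qc 72): {"evf":62,"h":[[52,40,86],56,[4,12,69,14,45]],"igo":[{"gd":19,"opt":84},{"g":26,"qg":29,"yyj":34,"zpt":11},27,[28,38,52,74,70,10,80,50],[37,72,39]],"ipo":62,"qc":72}

Answer: {"evf":62,"h":[[52,40,86],56,[4,12,69,14,45]],"igo":[{"gd":19,"opt":84},{"g":26,"qg":29,"yyj":34,"zpt":11},27,[28,38,52,74,70,10,80,50],[37,72,39]],"ipo":62,"qc":72}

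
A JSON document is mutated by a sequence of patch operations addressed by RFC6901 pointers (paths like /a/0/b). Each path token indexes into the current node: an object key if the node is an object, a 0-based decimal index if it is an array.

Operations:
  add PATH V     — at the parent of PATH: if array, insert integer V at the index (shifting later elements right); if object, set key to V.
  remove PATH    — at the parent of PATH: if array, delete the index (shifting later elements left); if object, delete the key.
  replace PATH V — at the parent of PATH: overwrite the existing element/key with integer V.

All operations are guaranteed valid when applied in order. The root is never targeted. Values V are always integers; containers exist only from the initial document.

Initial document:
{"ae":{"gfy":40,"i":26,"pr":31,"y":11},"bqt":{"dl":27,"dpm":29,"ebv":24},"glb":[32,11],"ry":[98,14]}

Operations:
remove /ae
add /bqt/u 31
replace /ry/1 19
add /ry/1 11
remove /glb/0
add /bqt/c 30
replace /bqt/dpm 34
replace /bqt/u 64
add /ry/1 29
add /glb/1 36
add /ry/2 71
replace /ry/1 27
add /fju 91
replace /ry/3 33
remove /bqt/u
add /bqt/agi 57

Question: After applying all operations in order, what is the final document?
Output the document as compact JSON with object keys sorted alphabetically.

Answer: {"bqt":{"agi":57,"c":30,"dl":27,"dpm":34,"ebv":24},"fju":91,"glb":[11,36],"ry":[98,27,71,33,19]}

Derivation:
After op 1 (remove /ae): {"bqt":{"dl":27,"dpm":29,"ebv":24},"glb":[32,11],"ry":[98,14]}
After op 2 (add /bqt/u 31): {"bqt":{"dl":27,"dpm":29,"ebv":24,"u":31},"glb":[32,11],"ry":[98,14]}
After op 3 (replace /ry/1 19): {"bqt":{"dl":27,"dpm":29,"ebv":24,"u":31},"glb":[32,11],"ry":[98,19]}
After op 4 (add /ry/1 11): {"bqt":{"dl":27,"dpm":29,"ebv":24,"u":31},"glb":[32,11],"ry":[98,11,19]}
After op 5 (remove /glb/0): {"bqt":{"dl":27,"dpm":29,"ebv":24,"u":31},"glb":[11],"ry":[98,11,19]}
After op 6 (add /bqt/c 30): {"bqt":{"c":30,"dl":27,"dpm":29,"ebv":24,"u":31},"glb":[11],"ry":[98,11,19]}
After op 7 (replace /bqt/dpm 34): {"bqt":{"c":30,"dl":27,"dpm":34,"ebv":24,"u":31},"glb":[11],"ry":[98,11,19]}
After op 8 (replace /bqt/u 64): {"bqt":{"c":30,"dl":27,"dpm":34,"ebv":24,"u":64},"glb":[11],"ry":[98,11,19]}
After op 9 (add /ry/1 29): {"bqt":{"c":30,"dl":27,"dpm":34,"ebv":24,"u":64},"glb":[11],"ry":[98,29,11,19]}
After op 10 (add /glb/1 36): {"bqt":{"c":30,"dl":27,"dpm":34,"ebv":24,"u":64},"glb":[11,36],"ry":[98,29,11,19]}
After op 11 (add /ry/2 71): {"bqt":{"c":30,"dl":27,"dpm":34,"ebv":24,"u":64},"glb":[11,36],"ry":[98,29,71,11,19]}
After op 12 (replace /ry/1 27): {"bqt":{"c":30,"dl":27,"dpm":34,"ebv":24,"u":64},"glb":[11,36],"ry":[98,27,71,11,19]}
After op 13 (add /fju 91): {"bqt":{"c":30,"dl":27,"dpm":34,"ebv":24,"u":64},"fju":91,"glb":[11,36],"ry":[98,27,71,11,19]}
After op 14 (replace /ry/3 33): {"bqt":{"c":30,"dl":27,"dpm":34,"ebv":24,"u":64},"fju":91,"glb":[11,36],"ry":[98,27,71,33,19]}
After op 15 (remove /bqt/u): {"bqt":{"c":30,"dl":27,"dpm":34,"ebv":24},"fju":91,"glb":[11,36],"ry":[98,27,71,33,19]}
After op 16 (add /bqt/agi 57): {"bqt":{"agi":57,"c":30,"dl":27,"dpm":34,"ebv":24},"fju":91,"glb":[11,36],"ry":[98,27,71,33,19]}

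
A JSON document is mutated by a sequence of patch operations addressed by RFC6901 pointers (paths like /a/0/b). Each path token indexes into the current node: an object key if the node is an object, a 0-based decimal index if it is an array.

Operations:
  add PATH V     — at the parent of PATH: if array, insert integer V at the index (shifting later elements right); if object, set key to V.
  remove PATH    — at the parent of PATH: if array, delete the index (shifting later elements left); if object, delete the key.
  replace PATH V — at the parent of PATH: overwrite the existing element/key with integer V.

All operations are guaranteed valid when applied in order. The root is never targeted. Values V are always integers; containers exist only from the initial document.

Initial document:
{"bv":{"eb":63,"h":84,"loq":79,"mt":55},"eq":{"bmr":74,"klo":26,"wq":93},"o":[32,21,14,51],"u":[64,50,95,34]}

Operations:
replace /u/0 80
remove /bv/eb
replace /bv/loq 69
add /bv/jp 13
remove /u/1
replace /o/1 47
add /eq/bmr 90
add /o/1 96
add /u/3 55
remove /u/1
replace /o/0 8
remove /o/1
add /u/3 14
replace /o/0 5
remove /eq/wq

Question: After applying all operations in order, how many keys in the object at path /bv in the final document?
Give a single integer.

Answer: 4

Derivation:
After op 1 (replace /u/0 80): {"bv":{"eb":63,"h":84,"loq":79,"mt":55},"eq":{"bmr":74,"klo":26,"wq":93},"o":[32,21,14,51],"u":[80,50,95,34]}
After op 2 (remove /bv/eb): {"bv":{"h":84,"loq":79,"mt":55},"eq":{"bmr":74,"klo":26,"wq":93},"o":[32,21,14,51],"u":[80,50,95,34]}
After op 3 (replace /bv/loq 69): {"bv":{"h":84,"loq":69,"mt":55},"eq":{"bmr":74,"klo":26,"wq":93},"o":[32,21,14,51],"u":[80,50,95,34]}
After op 4 (add /bv/jp 13): {"bv":{"h":84,"jp":13,"loq":69,"mt":55},"eq":{"bmr":74,"klo":26,"wq":93},"o":[32,21,14,51],"u":[80,50,95,34]}
After op 5 (remove /u/1): {"bv":{"h":84,"jp":13,"loq":69,"mt":55},"eq":{"bmr":74,"klo":26,"wq":93},"o":[32,21,14,51],"u":[80,95,34]}
After op 6 (replace /o/1 47): {"bv":{"h":84,"jp":13,"loq":69,"mt":55},"eq":{"bmr":74,"klo":26,"wq":93},"o":[32,47,14,51],"u":[80,95,34]}
After op 7 (add /eq/bmr 90): {"bv":{"h":84,"jp":13,"loq":69,"mt":55},"eq":{"bmr":90,"klo":26,"wq":93},"o":[32,47,14,51],"u":[80,95,34]}
After op 8 (add /o/1 96): {"bv":{"h":84,"jp":13,"loq":69,"mt":55},"eq":{"bmr":90,"klo":26,"wq":93},"o":[32,96,47,14,51],"u":[80,95,34]}
After op 9 (add /u/3 55): {"bv":{"h":84,"jp":13,"loq":69,"mt":55},"eq":{"bmr":90,"klo":26,"wq":93},"o":[32,96,47,14,51],"u":[80,95,34,55]}
After op 10 (remove /u/1): {"bv":{"h":84,"jp":13,"loq":69,"mt":55},"eq":{"bmr":90,"klo":26,"wq":93},"o":[32,96,47,14,51],"u":[80,34,55]}
After op 11 (replace /o/0 8): {"bv":{"h":84,"jp":13,"loq":69,"mt":55},"eq":{"bmr":90,"klo":26,"wq":93},"o":[8,96,47,14,51],"u":[80,34,55]}
After op 12 (remove /o/1): {"bv":{"h":84,"jp":13,"loq":69,"mt":55},"eq":{"bmr":90,"klo":26,"wq":93},"o":[8,47,14,51],"u":[80,34,55]}
After op 13 (add /u/3 14): {"bv":{"h":84,"jp":13,"loq":69,"mt":55},"eq":{"bmr":90,"klo":26,"wq":93},"o":[8,47,14,51],"u":[80,34,55,14]}
After op 14 (replace /o/0 5): {"bv":{"h":84,"jp":13,"loq":69,"mt":55},"eq":{"bmr":90,"klo":26,"wq":93},"o":[5,47,14,51],"u":[80,34,55,14]}
After op 15 (remove /eq/wq): {"bv":{"h":84,"jp":13,"loq":69,"mt":55},"eq":{"bmr":90,"klo":26},"o":[5,47,14,51],"u":[80,34,55,14]}
Size at path /bv: 4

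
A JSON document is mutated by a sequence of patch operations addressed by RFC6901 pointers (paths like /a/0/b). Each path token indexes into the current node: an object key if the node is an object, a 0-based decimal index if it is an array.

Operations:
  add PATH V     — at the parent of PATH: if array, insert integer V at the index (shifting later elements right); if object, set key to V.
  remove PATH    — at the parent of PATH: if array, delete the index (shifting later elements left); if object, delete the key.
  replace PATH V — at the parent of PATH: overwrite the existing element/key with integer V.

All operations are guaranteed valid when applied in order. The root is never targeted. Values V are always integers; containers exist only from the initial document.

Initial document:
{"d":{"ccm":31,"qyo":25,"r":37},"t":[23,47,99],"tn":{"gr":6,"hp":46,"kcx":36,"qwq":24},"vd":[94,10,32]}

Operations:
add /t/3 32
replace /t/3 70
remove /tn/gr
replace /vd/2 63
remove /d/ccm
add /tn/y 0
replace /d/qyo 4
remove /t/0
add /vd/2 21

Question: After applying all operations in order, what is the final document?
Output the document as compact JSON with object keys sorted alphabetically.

Answer: {"d":{"qyo":4,"r":37},"t":[47,99,70],"tn":{"hp":46,"kcx":36,"qwq":24,"y":0},"vd":[94,10,21,63]}

Derivation:
After op 1 (add /t/3 32): {"d":{"ccm":31,"qyo":25,"r":37},"t":[23,47,99,32],"tn":{"gr":6,"hp":46,"kcx":36,"qwq":24},"vd":[94,10,32]}
After op 2 (replace /t/3 70): {"d":{"ccm":31,"qyo":25,"r":37},"t":[23,47,99,70],"tn":{"gr":6,"hp":46,"kcx":36,"qwq":24},"vd":[94,10,32]}
After op 3 (remove /tn/gr): {"d":{"ccm":31,"qyo":25,"r":37},"t":[23,47,99,70],"tn":{"hp":46,"kcx":36,"qwq":24},"vd":[94,10,32]}
After op 4 (replace /vd/2 63): {"d":{"ccm":31,"qyo":25,"r":37},"t":[23,47,99,70],"tn":{"hp":46,"kcx":36,"qwq":24},"vd":[94,10,63]}
After op 5 (remove /d/ccm): {"d":{"qyo":25,"r":37},"t":[23,47,99,70],"tn":{"hp":46,"kcx":36,"qwq":24},"vd":[94,10,63]}
After op 6 (add /tn/y 0): {"d":{"qyo":25,"r":37},"t":[23,47,99,70],"tn":{"hp":46,"kcx":36,"qwq":24,"y":0},"vd":[94,10,63]}
After op 7 (replace /d/qyo 4): {"d":{"qyo":4,"r":37},"t":[23,47,99,70],"tn":{"hp":46,"kcx":36,"qwq":24,"y":0},"vd":[94,10,63]}
After op 8 (remove /t/0): {"d":{"qyo":4,"r":37},"t":[47,99,70],"tn":{"hp":46,"kcx":36,"qwq":24,"y":0},"vd":[94,10,63]}
After op 9 (add /vd/2 21): {"d":{"qyo":4,"r":37},"t":[47,99,70],"tn":{"hp":46,"kcx":36,"qwq":24,"y":0},"vd":[94,10,21,63]}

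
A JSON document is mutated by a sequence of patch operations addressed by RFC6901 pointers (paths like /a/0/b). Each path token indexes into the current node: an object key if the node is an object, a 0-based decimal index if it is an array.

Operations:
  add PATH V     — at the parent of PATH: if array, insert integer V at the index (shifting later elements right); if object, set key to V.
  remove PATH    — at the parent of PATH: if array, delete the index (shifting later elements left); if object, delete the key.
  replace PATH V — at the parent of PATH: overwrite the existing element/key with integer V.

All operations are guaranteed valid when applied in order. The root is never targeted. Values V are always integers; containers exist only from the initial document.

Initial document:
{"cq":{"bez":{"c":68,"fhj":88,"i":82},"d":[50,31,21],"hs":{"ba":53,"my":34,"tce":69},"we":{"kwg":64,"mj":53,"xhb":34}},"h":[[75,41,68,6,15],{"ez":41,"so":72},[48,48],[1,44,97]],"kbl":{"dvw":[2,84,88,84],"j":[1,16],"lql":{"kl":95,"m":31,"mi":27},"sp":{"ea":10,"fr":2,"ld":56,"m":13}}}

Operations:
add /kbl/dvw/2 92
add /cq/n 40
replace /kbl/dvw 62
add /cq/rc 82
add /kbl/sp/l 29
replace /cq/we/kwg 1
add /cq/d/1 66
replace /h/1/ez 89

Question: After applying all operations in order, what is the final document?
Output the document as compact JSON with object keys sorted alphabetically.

Answer: {"cq":{"bez":{"c":68,"fhj":88,"i":82},"d":[50,66,31,21],"hs":{"ba":53,"my":34,"tce":69},"n":40,"rc":82,"we":{"kwg":1,"mj":53,"xhb":34}},"h":[[75,41,68,6,15],{"ez":89,"so":72},[48,48],[1,44,97]],"kbl":{"dvw":62,"j":[1,16],"lql":{"kl":95,"m":31,"mi":27},"sp":{"ea":10,"fr":2,"l":29,"ld":56,"m":13}}}

Derivation:
After op 1 (add /kbl/dvw/2 92): {"cq":{"bez":{"c":68,"fhj":88,"i":82},"d":[50,31,21],"hs":{"ba":53,"my":34,"tce":69},"we":{"kwg":64,"mj":53,"xhb":34}},"h":[[75,41,68,6,15],{"ez":41,"so":72},[48,48],[1,44,97]],"kbl":{"dvw":[2,84,92,88,84],"j":[1,16],"lql":{"kl":95,"m":31,"mi":27},"sp":{"ea":10,"fr":2,"ld":56,"m":13}}}
After op 2 (add /cq/n 40): {"cq":{"bez":{"c":68,"fhj":88,"i":82},"d":[50,31,21],"hs":{"ba":53,"my":34,"tce":69},"n":40,"we":{"kwg":64,"mj":53,"xhb":34}},"h":[[75,41,68,6,15],{"ez":41,"so":72},[48,48],[1,44,97]],"kbl":{"dvw":[2,84,92,88,84],"j":[1,16],"lql":{"kl":95,"m":31,"mi":27},"sp":{"ea":10,"fr":2,"ld":56,"m":13}}}
After op 3 (replace /kbl/dvw 62): {"cq":{"bez":{"c":68,"fhj":88,"i":82},"d":[50,31,21],"hs":{"ba":53,"my":34,"tce":69},"n":40,"we":{"kwg":64,"mj":53,"xhb":34}},"h":[[75,41,68,6,15],{"ez":41,"so":72},[48,48],[1,44,97]],"kbl":{"dvw":62,"j":[1,16],"lql":{"kl":95,"m":31,"mi":27},"sp":{"ea":10,"fr":2,"ld":56,"m":13}}}
After op 4 (add /cq/rc 82): {"cq":{"bez":{"c":68,"fhj":88,"i":82},"d":[50,31,21],"hs":{"ba":53,"my":34,"tce":69},"n":40,"rc":82,"we":{"kwg":64,"mj":53,"xhb":34}},"h":[[75,41,68,6,15],{"ez":41,"so":72},[48,48],[1,44,97]],"kbl":{"dvw":62,"j":[1,16],"lql":{"kl":95,"m":31,"mi":27},"sp":{"ea":10,"fr":2,"ld":56,"m":13}}}
After op 5 (add /kbl/sp/l 29): {"cq":{"bez":{"c":68,"fhj":88,"i":82},"d":[50,31,21],"hs":{"ba":53,"my":34,"tce":69},"n":40,"rc":82,"we":{"kwg":64,"mj":53,"xhb":34}},"h":[[75,41,68,6,15],{"ez":41,"so":72},[48,48],[1,44,97]],"kbl":{"dvw":62,"j":[1,16],"lql":{"kl":95,"m":31,"mi":27},"sp":{"ea":10,"fr":2,"l":29,"ld":56,"m":13}}}
After op 6 (replace /cq/we/kwg 1): {"cq":{"bez":{"c":68,"fhj":88,"i":82},"d":[50,31,21],"hs":{"ba":53,"my":34,"tce":69},"n":40,"rc":82,"we":{"kwg":1,"mj":53,"xhb":34}},"h":[[75,41,68,6,15],{"ez":41,"so":72},[48,48],[1,44,97]],"kbl":{"dvw":62,"j":[1,16],"lql":{"kl":95,"m":31,"mi":27},"sp":{"ea":10,"fr":2,"l":29,"ld":56,"m":13}}}
After op 7 (add /cq/d/1 66): {"cq":{"bez":{"c":68,"fhj":88,"i":82},"d":[50,66,31,21],"hs":{"ba":53,"my":34,"tce":69},"n":40,"rc":82,"we":{"kwg":1,"mj":53,"xhb":34}},"h":[[75,41,68,6,15],{"ez":41,"so":72},[48,48],[1,44,97]],"kbl":{"dvw":62,"j":[1,16],"lql":{"kl":95,"m":31,"mi":27},"sp":{"ea":10,"fr":2,"l":29,"ld":56,"m":13}}}
After op 8 (replace /h/1/ez 89): {"cq":{"bez":{"c":68,"fhj":88,"i":82},"d":[50,66,31,21],"hs":{"ba":53,"my":34,"tce":69},"n":40,"rc":82,"we":{"kwg":1,"mj":53,"xhb":34}},"h":[[75,41,68,6,15],{"ez":89,"so":72},[48,48],[1,44,97]],"kbl":{"dvw":62,"j":[1,16],"lql":{"kl":95,"m":31,"mi":27},"sp":{"ea":10,"fr":2,"l":29,"ld":56,"m":13}}}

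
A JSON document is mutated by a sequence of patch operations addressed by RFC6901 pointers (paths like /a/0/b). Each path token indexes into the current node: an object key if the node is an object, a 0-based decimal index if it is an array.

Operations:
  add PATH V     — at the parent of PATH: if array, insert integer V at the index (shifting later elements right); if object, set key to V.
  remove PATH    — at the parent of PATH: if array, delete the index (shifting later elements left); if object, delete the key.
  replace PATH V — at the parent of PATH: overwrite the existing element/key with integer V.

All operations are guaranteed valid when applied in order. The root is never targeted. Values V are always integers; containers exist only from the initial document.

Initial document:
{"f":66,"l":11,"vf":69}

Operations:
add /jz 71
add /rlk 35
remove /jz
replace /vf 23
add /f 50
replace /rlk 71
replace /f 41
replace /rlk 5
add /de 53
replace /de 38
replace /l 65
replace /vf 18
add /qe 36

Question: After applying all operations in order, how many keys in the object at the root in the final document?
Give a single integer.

After op 1 (add /jz 71): {"f":66,"jz":71,"l":11,"vf":69}
After op 2 (add /rlk 35): {"f":66,"jz":71,"l":11,"rlk":35,"vf":69}
After op 3 (remove /jz): {"f":66,"l":11,"rlk":35,"vf":69}
After op 4 (replace /vf 23): {"f":66,"l":11,"rlk":35,"vf":23}
After op 5 (add /f 50): {"f":50,"l":11,"rlk":35,"vf":23}
After op 6 (replace /rlk 71): {"f":50,"l":11,"rlk":71,"vf":23}
After op 7 (replace /f 41): {"f":41,"l":11,"rlk":71,"vf":23}
After op 8 (replace /rlk 5): {"f":41,"l":11,"rlk":5,"vf":23}
After op 9 (add /de 53): {"de":53,"f":41,"l":11,"rlk":5,"vf":23}
After op 10 (replace /de 38): {"de":38,"f":41,"l":11,"rlk":5,"vf":23}
After op 11 (replace /l 65): {"de":38,"f":41,"l":65,"rlk":5,"vf":23}
After op 12 (replace /vf 18): {"de":38,"f":41,"l":65,"rlk":5,"vf":18}
After op 13 (add /qe 36): {"de":38,"f":41,"l":65,"qe":36,"rlk":5,"vf":18}
Size at the root: 6

Answer: 6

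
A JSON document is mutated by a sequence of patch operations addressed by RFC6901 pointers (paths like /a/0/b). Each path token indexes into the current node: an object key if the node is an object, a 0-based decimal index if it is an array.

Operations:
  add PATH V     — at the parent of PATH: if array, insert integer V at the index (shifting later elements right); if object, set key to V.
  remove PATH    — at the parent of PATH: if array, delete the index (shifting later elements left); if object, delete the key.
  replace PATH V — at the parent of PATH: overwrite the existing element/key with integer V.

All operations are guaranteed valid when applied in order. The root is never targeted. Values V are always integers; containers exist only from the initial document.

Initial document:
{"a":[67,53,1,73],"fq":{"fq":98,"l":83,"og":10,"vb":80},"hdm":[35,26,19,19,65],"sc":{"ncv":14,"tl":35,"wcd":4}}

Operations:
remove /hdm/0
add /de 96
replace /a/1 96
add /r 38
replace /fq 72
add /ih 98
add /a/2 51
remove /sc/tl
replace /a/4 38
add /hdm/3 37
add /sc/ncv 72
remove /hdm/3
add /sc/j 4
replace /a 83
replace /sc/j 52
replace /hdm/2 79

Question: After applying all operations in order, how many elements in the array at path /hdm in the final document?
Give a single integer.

After op 1 (remove /hdm/0): {"a":[67,53,1,73],"fq":{"fq":98,"l":83,"og":10,"vb":80},"hdm":[26,19,19,65],"sc":{"ncv":14,"tl":35,"wcd":4}}
After op 2 (add /de 96): {"a":[67,53,1,73],"de":96,"fq":{"fq":98,"l":83,"og":10,"vb":80},"hdm":[26,19,19,65],"sc":{"ncv":14,"tl":35,"wcd":4}}
After op 3 (replace /a/1 96): {"a":[67,96,1,73],"de":96,"fq":{"fq":98,"l":83,"og":10,"vb":80},"hdm":[26,19,19,65],"sc":{"ncv":14,"tl":35,"wcd":4}}
After op 4 (add /r 38): {"a":[67,96,1,73],"de":96,"fq":{"fq":98,"l":83,"og":10,"vb":80},"hdm":[26,19,19,65],"r":38,"sc":{"ncv":14,"tl":35,"wcd":4}}
After op 5 (replace /fq 72): {"a":[67,96,1,73],"de":96,"fq":72,"hdm":[26,19,19,65],"r":38,"sc":{"ncv":14,"tl":35,"wcd":4}}
After op 6 (add /ih 98): {"a":[67,96,1,73],"de":96,"fq":72,"hdm":[26,19,19,65],"ih":98,"r":38,"sc":{"ncv":14,"tl":35,"wcd":4}}
After op 7 (add /a/2 51): {"a":[67,96,51,1,73],"de":96,"fq":72,"hdm":[26,19,19,65],"ih":98,"r":38,"sc":{"ncv":14,"tl":35,"wcd":4}}
After op 8 (remove /sc/tl): {"a":[67,96,51,1,73],"de":96,"fq":72,"hdm":[26,19,19,65],"ih":98,"r":38,"sc":{"ncv":14,"wcd":4}}
After op 9 (replace /a/4 38): {"a":[67,96,51,1,38],"de":96,"fq":72,"hdm":[26,19,19,65],"ih":98,"r":38,"sc":{"ncv":14,"wcd":4}}
After op 10 (add /hdm/3 37): {"a":[67,96,51,1,38],"de":96,"fq":72,"hdm":[26,19,19,37,65],"ih":98,"r":38,"sc":{"ncv":14,"wcd":4}}
After op 11 (add /sc/ncv 72): {"a":[67,96,51,1,38],"de":96,"fq":72,"hdm":[26,19,19,37,65],"ih":98,"r":38,"sc":{"ncv":72,"wcd":4}}
After op 12 (remove /hdm/3): {"a":[67,96,51,1,38],"de":96,"fq":72,"hdm":[26,19,19,65],"ih":98,"r":38,"sc":{"ncv":72,"wcd":4}}
After op 13 (add /sc/j 4): {"a":[67,96,51,1,38],"de":96,"fq":72,"hdm":[26,19,19,65],"ih":98,"r":38,"sc":{"j":4,"ncv":72,"wcd":4}}
After op 14 (replace /a 83): {"a":83,"de":96,"fq":72,"hdm":[26,19,19,65],"ih":98,"r":38,"sc":{"j":4,"ncv":72,"wcd":4}}
After op 15 (replace /sc/j 52): {"a":83,"de":96,"fq":72,"hdm":[26,19,19,65],"ih":98,"r":38,"sc":{"j":52,"ncv":72,"wcd":4}}
After op 16 (replace /hdm/2 79): {"a":83,"de":96,"fq":72,"hdm":[26,19,79,65],"ih":98,"r":38,"sc":{"j":52,"ncv":72,"wcd":4}}
Size at path /hdm: 4

Answer: 4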